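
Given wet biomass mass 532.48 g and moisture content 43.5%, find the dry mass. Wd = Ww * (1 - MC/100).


Wd = Ww * (1 - MC/100)
= 532.48 * (1 - 43.5/100)
= 300.8512 g

300.8512 g


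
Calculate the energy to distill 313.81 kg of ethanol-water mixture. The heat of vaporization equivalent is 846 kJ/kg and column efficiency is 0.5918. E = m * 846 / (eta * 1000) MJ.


E = m * 846 / (eta * 1000)
= 313.81 * 846 / (0.5918 * 1000)
= 448.6030 MJ

448.6030 MJ


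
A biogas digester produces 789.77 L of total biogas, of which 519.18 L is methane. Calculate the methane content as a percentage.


CH4% = V_CH4 / V_total * 100
= 519.18 / 789.77 * 100
= 65.7381%

65.7381%


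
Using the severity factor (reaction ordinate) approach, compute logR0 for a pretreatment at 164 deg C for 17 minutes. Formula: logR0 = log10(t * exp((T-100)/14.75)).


logR0 = log10(t * exp((T - 100) / 14.75))
= log10(17 * exp((164 - 100) / 14.75))
= 3.1148

3.1148


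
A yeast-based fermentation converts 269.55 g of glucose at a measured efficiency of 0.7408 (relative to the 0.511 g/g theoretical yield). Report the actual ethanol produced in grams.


Actual ethanol: m = 0.511 * 269.55 * 0.7408
m = 102.0378 g

102.0378 g


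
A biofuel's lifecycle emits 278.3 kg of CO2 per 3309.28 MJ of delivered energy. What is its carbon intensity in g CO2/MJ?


CI = CO2 * 1000 / E
= 278.3 * 1000 / 3309.28
= 84.0968 g CO2/MJ

84.0968 g CO2/MJ


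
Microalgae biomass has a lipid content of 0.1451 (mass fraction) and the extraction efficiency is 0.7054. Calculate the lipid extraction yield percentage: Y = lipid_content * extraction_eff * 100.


Y = lipid_content * extraction_eff * 100
= 0.1451 * 0.7054 * 100
= 10.2354%

10.2354%


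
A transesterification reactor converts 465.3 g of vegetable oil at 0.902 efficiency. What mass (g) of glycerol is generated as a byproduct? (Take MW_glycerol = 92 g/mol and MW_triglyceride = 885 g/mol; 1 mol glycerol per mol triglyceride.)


glycerol = oil * conv * (92/885)
= 465.3 * 0.902 * 92 / 885
= 43.6299 g

43.6299 g


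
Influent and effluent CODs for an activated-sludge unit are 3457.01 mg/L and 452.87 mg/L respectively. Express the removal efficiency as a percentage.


eta = (COD_in - COD_out) / COD_in * 100
= (3457.01 - 452.87) / 3457.01 * 100
= 86.9000%

86.9000%


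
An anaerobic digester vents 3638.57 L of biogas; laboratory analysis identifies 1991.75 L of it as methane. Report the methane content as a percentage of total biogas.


CH4% = V_CH4 / V_total * 100
= 1991.75 / 3638.57 * 100
= 54.7399%

54.7399%


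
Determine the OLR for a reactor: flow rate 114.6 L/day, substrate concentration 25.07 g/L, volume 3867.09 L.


OLR = Q * S / V
= 114.6 * 25.07 / 3867.09
= 0.7429 g/L/day

0.7429 g/L/day


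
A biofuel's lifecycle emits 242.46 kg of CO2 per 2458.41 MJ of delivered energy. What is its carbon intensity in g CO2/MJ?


CI = CO2 * 1000 / E
= 242.46 * 1000 / 2458.41
= 98.6247 g CO2/MJ

98.6247 g CO2/MJ


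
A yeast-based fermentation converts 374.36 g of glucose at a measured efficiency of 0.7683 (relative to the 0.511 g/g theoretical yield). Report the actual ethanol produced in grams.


Actual ethanol: m = 0.511 * 374.36 * 0.7683
m = 146.9742 g

146.9742 g


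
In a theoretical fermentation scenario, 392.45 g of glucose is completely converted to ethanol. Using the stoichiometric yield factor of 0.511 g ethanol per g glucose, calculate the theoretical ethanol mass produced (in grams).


Theoretical ethanol yield: m_EtOH = 0.511 * m_glucose
m_EtOH = 0.511 * 392.45 = 200.5419 g

200.5419 g


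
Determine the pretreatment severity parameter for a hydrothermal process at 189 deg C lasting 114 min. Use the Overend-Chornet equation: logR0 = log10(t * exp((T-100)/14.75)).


logR0 = log10(t * exp((T - 100) / 14.75))
= log10(114 * exp((189 - 100) / 14.75))
= 4.6774

4.6774


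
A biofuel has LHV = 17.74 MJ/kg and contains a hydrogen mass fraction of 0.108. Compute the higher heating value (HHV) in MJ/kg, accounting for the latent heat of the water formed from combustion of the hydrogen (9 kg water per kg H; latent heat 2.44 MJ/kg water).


HHV = LHV + H_frac * 9 * 2.44
= 17.74 + 0.108 * 9 * 2.44
= 20.1117 MJ/kg

20.1117 MJ/kg


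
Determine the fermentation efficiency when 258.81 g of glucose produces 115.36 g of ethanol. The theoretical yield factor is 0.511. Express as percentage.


Fermentation efficiency = (actual / (0.511 * glucose)) * 100
= (115.36 / (0.511 * 258.81)) * 100
= 87.2275%

87.2275%


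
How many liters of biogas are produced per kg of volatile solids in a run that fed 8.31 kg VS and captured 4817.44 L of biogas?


Y = V / VS
= 4817.44 / 8.31
= 579.7160 L/kg VS

579.7160 L/kg VS


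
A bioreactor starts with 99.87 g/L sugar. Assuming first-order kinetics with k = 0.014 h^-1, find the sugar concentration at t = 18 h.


S = S0 * exp(-k * t)
S = 99.87 * exp(-0.014 * 18)
S = 77.6234 g/L

77.6234 g/L


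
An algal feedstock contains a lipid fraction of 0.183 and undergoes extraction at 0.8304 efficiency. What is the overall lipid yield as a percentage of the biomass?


Y = lipid_content * extraction_eff * 100
= 0.183 * 0.8304 * 100
= 15.1963%

15.1963%


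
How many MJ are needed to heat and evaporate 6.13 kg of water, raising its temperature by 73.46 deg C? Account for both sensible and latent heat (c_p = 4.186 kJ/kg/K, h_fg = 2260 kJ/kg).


E = m_water * (4.186 * dT + 2260) / 1000
= 6.13 * (4.186 * 73.46 + 2260) / 1000
= 15.7388 MJ

15.7388 MJ


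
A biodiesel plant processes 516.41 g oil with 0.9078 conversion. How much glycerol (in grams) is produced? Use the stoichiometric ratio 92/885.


glycerol = oil * conv * (92/885)
= 516.41 * 0.9078 * 92 / 885
= 48.7337 g

48.7337 g


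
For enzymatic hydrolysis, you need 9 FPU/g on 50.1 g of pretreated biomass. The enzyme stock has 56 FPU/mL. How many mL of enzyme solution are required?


V = dosage * m_sub / activity
V = 9 * 50.1 / 56
V = 8.0518 mL

8.0518 mL


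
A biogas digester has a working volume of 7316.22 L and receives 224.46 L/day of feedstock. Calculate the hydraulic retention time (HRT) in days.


HRT = V / Q
= 7316.22 / 224.46
= 32.5948 days

32.5948 days


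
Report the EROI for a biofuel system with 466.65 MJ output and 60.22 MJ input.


EROI = E_out / E_in
= 466.65 / 60.22
= 7.7491

7.7491


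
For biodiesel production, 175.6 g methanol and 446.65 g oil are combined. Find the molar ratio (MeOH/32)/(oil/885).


Molar ratio = n_MeOH / n_oil = (MeOH/32) / (oil/885) = (MeOH * 885) / (32 * oil)
= (175.6 * 885) / (32 * 446.65)
= 10.8730

10.8730


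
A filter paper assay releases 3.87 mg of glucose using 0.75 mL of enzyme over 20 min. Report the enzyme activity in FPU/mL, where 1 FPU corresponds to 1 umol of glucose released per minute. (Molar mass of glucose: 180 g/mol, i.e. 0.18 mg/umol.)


Activity = glucose_mg / (0.18 mg/umol * V_mL * t_min)
= 3.87 / (0.18 * 0.75 * 20)
= 1.4333 FPU/mL

1.4333 FPU/mL


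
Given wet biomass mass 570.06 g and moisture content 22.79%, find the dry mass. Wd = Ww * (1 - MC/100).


Wd = Ww * (1 - MC/100)
= 570.06 * (1 - 22.79/100)
= 440.1433 g

440.1433 g


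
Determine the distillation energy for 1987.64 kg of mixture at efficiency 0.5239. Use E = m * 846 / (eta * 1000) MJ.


E = m * 846 / (eta * 1000)
= 1987.64 * 846 / (0.5239 * 1000)
= 3209.6649 MJ

3209.6649 MJ


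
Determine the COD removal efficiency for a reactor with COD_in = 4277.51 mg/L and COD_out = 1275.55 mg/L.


eta = (COD_in - COD_out) / COD_in * 100
= (4277.51 - 1275.55) / 4277.51 * 100
= 70.1801%

70.1801%


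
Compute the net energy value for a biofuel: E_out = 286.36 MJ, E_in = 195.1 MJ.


NEV = E_out - E_in
= 286.36 - 195.1
= 91.2600 MJ

91.2600 MJ


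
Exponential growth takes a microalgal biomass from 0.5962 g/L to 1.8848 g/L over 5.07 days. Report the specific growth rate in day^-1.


mu = ln(X2/X1) / dt
= ln(1.8848/0.5962) / 5.07
= 0.2270 per day

0.2270 per day


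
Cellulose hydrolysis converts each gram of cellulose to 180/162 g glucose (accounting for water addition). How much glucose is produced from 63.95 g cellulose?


glucose = cellulose * 180/162
= 63.95 * 180/162
= 71.0556 g

71.0556 g


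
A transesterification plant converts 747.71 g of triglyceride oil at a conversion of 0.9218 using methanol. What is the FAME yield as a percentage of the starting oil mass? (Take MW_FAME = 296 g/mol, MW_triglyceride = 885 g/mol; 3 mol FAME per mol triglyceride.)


m_FAME = oil * conv * (3 * 296 / 885) = oil * conv * (888/885)
= 747.71 * 0.9218 * 888 / 885
= 691.5755 g
Y = m_FAME / oil * 100 = conv * (888/885) * 100
= 0.9218 * 888 / 885 * 100
= 92.49%

92.49%


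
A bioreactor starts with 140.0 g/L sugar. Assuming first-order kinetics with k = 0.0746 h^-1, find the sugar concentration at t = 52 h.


S = S0 * exp(-k * t)
S = 140.0 * exp(-0.0746 * 52)
S = 2.8934 g/L

2.8934 g/L


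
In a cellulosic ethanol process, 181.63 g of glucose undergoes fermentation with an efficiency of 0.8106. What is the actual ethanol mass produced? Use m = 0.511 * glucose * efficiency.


Actual ethanol: m = 0.511 * 181.63 * 0.8106
m = 75.2342 g

75.2342 g


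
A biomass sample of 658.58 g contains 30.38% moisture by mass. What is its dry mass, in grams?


Wd = Ww * (1 - MC/100)
= 658.58 * (1 - 30.38/100)
= 458.5034 g

458.5034 g


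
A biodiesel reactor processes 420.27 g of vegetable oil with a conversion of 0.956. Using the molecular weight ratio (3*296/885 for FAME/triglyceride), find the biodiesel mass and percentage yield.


m_FAME = oil * conv * (3 * 296 / 885) = oil * conv * (888/885)
= 420.27 * 0.956 * 888 / 885
= 403.1401 g
Y = m_FAME / oil * 100 = conv * (888/885) * 100
= 0.956 * 888 / 885 * 100
= 95.92%

403.1401 g FAME; Y = 95.92%


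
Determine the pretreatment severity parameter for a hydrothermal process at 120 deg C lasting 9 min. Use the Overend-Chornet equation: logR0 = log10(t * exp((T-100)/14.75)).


logR0 = log10(t * exp((T - 100) / 14.75))
= log10(9 * exp((120 - 100) / 14.75))
= 1.5431

1.5431


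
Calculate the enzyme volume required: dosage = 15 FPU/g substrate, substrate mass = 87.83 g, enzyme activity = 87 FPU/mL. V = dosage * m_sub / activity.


V = dosage * m_sub / activity
V = 15 * 87.83 / 87
V = 15.1431 mL

15.1431 mL


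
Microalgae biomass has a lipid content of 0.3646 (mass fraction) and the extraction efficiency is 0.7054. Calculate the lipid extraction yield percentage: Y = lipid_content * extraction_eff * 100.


Y = lipid_content * extraction_eff * 100
= 0.3646 * 0.7054 * 100
= 25.7189%

25.7189%


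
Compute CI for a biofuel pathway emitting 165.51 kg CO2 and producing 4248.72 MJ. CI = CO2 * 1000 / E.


CI = CO2 * 1000 / E
= 165.51 * 1000 / 4248.72
= 38.9553 g CO2/MJ

38.9553 g CO2/MJ


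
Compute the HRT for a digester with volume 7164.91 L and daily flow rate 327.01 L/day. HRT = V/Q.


HRT = V / Q
= 7164.91 / 327.01
= 21.9104 days

21.9104 days


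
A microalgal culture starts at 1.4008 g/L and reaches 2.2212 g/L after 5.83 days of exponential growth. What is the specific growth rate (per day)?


mu = ln(X2/X1) / dt
= ln(2.2212/1.4008) / 5.83
= 0.0791 per day

0.0791 per day


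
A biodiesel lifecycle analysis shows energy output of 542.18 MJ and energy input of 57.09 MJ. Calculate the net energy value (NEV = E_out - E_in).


NEV = E_out - E_in
= 542.18 - 57.09
= 485.0900 MJ

485.0900 MJ


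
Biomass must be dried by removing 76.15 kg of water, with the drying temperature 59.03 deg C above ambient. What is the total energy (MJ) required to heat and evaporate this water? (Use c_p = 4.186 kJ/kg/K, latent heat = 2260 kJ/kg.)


E = m_water * (4.186 * dT + 2260) / 1000
= 76.15 * (4.186 * 59.03 + 2260) / 1000
= 190.9156 MJ

190.9156 MJ


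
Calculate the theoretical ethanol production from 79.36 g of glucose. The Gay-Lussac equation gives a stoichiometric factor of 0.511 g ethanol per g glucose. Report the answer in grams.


Theoretical ethanol yield: m_EtOH = 0.511 * m_glucose
m_EtOH = 0.511 * 79.36 = 40.5530 g

40.5530 g


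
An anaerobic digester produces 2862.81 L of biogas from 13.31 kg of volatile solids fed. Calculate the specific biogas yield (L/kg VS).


Y = V / VS
= 2862.81 / 13.31
= 215.0872 L/kg VS

215.0872 L/kg VS


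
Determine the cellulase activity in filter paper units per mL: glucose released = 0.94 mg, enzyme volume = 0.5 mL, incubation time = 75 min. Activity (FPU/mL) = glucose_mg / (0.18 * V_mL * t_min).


Activity = glucose_mg / (0.18 mg/umol * V_mL * t_min)
= 0.94 / (0.18 * 0.5 * 75)
= 0.1393 FPU/mL

0.1393 FPU/mL


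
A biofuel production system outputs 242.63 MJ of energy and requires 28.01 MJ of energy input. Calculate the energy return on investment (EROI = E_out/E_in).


EROI = E_out / E_in
= 242.63 / 28.01
= 8.6623

8.6623


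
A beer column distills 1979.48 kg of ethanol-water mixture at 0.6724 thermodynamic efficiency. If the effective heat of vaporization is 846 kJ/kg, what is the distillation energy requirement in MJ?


E = m * 846 / (eta * 1000)
= 1979.48 * 846 / (0.6724 * 1000)
= 2490.5415 MJ

2490.5415 MJ


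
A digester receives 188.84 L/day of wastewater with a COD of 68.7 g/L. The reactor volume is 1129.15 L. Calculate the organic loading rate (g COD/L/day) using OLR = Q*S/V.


OLR = Q * S / V
= 188.84 * 68.7 / 1129.15
= 11.4894 g/L/day

11.4894 g/L/day


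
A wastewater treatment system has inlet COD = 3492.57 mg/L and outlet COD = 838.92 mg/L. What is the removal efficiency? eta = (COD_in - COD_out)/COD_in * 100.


eta = (COD_in - COD_out) / COD_in * 100
= (3492.57 - 838.92) / 3492.57 * 100
= 75.9799%

75.9799%


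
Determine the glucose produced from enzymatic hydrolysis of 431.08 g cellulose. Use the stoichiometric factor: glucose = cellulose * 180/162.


glucose = cellulose * 180/162
= 431.08 * 180/162
= 478.9778 g

478.9778 g


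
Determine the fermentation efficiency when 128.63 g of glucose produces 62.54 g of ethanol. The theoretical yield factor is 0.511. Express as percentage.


Fermentation efficiency = (actual / (0.511 * glucose)) * 100
= (62.54 / (0.511 * 128.63)) * 100
= 95.1469%

95.1469%


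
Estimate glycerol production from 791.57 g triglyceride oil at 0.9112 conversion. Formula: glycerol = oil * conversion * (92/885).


glycerol = oil * conv * (92/885)
= 791.57 * 0.9112 * 92 / 885
= 74.9804 g

74.9804 g


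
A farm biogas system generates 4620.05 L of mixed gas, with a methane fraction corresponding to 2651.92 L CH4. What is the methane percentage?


CH4% = V_CH4 / V_total * 100
= 2651.92 / 4620.05 * 100
= 57.4002%

57.4002%


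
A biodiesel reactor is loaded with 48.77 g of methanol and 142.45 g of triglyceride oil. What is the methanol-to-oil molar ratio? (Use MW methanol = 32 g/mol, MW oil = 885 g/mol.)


Molar ratio = n_MeOH / n_oil = (MeOH/32) / (oil/885) = (MeOH * 885) / (32 * oil)
= (48.77 * 885) / (32 * 142.45)
= 9.4686

9.4686


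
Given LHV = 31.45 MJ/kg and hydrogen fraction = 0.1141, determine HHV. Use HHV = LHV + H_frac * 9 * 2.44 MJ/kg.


HHV = LHV + H_frac * 9 * 2.44
= 31.45 + 0.1141 * 9 * 2.44
= 33.9556 MJ/kg

33.9556 MJ/kg


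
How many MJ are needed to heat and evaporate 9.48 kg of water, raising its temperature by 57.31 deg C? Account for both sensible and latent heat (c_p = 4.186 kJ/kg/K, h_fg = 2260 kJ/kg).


E = m_water * (4.186 * dT + 2260) / 1000
= 9.48 * (4.186 * 57.31 + 2260) / 1000
= 23.6990 MJ

23.6990 MJ


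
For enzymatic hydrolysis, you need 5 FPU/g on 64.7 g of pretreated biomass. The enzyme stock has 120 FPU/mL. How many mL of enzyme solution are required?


V = dosage * m_sub / activity
V = 5 * 64.7 / 120
V = 2.6958 mL

2.6958 mL


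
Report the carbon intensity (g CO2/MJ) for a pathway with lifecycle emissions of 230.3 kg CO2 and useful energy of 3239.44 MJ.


CI = CO2 * 1000 / E
= 230.3 * 1000 / 3239.44
= 71.0925 g CO2/MJ

71.0925 g CO2/MJ


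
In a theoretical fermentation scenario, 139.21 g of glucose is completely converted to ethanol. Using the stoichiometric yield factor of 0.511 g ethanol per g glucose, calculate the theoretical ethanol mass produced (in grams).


Theoretical ethanol yield: m_EtOH = 0.511 * m_glucose
m_EtOH = 0.511 * 139.21 = 71.1363 g

71.1363 g


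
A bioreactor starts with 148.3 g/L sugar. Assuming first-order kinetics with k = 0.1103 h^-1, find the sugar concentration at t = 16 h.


S = S0 * exp(-k * t)
S = 148.3 * exp(-0.1103 * 16)
S = 25.3921 g/L

25.3921 g/L


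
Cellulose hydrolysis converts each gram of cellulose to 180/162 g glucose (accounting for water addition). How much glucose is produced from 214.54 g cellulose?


glucose = cellulose * 180/162
= 214.54 * 180/162
= 238.3778 g

238.3778 g


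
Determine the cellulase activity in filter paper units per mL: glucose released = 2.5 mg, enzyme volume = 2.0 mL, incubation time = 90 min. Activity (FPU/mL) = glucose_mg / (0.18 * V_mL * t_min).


Activity = glucose_mg / (0.18 mg/umol * V_mL * t_min)
= 2.5 / (0.18 * 2.0 * 90)
= 0.0772 FPU/mL

0.0772 FPU/mL


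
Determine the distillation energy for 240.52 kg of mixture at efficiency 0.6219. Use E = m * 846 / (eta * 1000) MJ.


E = m * 846 / (eta * 1000)
= 240.52 * 846 / (0.6219 * 1000)
= 327.1907 MJ

327.1907 MJ


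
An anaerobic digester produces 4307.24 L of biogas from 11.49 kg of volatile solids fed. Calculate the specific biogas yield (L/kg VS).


Y = V / VS
= 4307.24 / 11.49
= 374.8686 L/kg VS

374.8686 L/kg VS


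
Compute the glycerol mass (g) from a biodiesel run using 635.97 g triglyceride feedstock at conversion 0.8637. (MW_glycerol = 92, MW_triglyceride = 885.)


glycerol = oil * conv * (92/885)
= 635.97 * 0.8637 * 92 / 885
= 57.1011 g

57.1011 g


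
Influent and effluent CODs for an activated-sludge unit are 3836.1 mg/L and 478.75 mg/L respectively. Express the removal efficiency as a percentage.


eta = (COD_in - COD_out) / COD_in * 100
= (3836.1 - 478.75) / 3836.1 * 100
= 87.5199%

87.5199%


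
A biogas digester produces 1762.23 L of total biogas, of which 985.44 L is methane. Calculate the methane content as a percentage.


CH4% = V_CH4 / V_total * 100
= 985.44 / 1762.23 * 100
= 55.9201%

55.9201%


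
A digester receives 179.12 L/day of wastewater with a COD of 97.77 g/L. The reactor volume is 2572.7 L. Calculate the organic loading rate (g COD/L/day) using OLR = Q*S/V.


OLR = Q * S / V
= 179.12 * 97.77 / 2572.7
= 6.8071 g/L/day

6.8071 g/L/day


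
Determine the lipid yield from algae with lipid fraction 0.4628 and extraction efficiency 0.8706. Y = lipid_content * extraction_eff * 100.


Y = lipid_content * extraction_eff * 100
= 0.4628 * 0.8706 * 100
= 40.2914%

40.2914%


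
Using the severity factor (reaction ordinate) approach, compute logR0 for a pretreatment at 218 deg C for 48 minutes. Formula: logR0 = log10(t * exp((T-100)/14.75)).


logR0 = log10(t * exp((T - 100) / 14.75))
= log10(48 * exp((218 - 100) / 14.75))
= 5.1556

5.1556


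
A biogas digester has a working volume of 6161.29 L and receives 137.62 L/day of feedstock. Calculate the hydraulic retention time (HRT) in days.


HRT = V / Q
= 6161.29 / 137.62
= 44.7703 days

44.7703 days


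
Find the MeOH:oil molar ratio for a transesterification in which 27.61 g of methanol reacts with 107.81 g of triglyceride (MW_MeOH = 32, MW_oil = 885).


Molar ratio = n_MeOH / n_oil = (MeOH/32) / (oil/885) = (MeOH * 885) / (32 * oil)
= (27.61 * 885) / (32 * 107.81)
= 7.0827

7.0827


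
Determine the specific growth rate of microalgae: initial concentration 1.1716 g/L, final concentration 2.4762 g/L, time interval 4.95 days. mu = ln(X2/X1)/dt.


mu = ln(X2/X1) / dt
= ln(2.4762/1.1716) / 4.95
= 0.1512 per day

0.1512 per day


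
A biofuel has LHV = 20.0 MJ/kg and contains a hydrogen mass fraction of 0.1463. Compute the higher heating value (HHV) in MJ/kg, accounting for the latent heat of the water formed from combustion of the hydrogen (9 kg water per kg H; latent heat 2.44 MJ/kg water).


HHV = LHV + H_frac * 9 * 2.44
= 20.0 + 0.1463 * 9 * 2.44
= 23.2127 MJ/kg

23.2127 MJ/kg


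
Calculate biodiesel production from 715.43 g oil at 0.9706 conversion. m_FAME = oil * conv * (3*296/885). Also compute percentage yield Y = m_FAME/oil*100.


m_FAME = oil * conv * (3 * 296 / 885) = oil * conv * (888/885)
= 715.43 * 0.9706 * 888 / 885
= 696.7502 g
Y = m_FAME / oil * 100 = conv * (888/885) * 100
= 0.9706 * 888 / 885 * 100
= 97.39%

696.7502 g FAME; Y = 97.39%


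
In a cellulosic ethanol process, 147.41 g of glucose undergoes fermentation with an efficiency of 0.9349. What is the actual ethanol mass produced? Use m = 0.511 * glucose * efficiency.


Actual ethanol: m = 0.511 * 147.41 * 0.9349
m = 70.4228 g

70.4228 g


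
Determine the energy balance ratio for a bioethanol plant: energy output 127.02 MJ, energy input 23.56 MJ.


EROI = E_out / E_in
= 127.02 / 23.56
= 5.3913

5.3913


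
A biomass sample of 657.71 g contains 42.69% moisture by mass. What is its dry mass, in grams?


Wd = Ww * (1 - MC/100)
= 657.71 * (1 - 42.69/100)
= 376.9336 g

376.9336 g


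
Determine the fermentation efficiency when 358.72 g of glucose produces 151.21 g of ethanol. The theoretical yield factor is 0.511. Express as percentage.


Fermentation efficiency = (actual / (0.511 * glucose)) * 100
= (151.21 / (0.511 * 358.72)) * 100
= 82.4905%

82.4905%


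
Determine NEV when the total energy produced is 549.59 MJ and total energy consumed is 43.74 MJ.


NEV = E_out - E_in
= 549.59 - 43.74
= 505.8500 MJ

505.8500 MJ


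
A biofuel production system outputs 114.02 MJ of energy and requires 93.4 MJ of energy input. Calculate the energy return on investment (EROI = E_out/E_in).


EROI = E_out / E_in
= 114.02 / 93.4
= 1.2208

1.2208


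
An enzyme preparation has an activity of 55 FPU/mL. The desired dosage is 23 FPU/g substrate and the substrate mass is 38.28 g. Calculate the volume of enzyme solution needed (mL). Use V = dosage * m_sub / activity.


V = dosage * m_sub / activity
V = 23 * 38.28 / 55
V = 16.0080 mL

16.0080 mL


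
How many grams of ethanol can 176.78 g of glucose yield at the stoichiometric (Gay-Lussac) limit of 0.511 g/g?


Theoretical ethanol yield: m_EtOH = 0.511 * m_glucose
m_EtOH = 0.511 * 176.78 = 90.3346 g

90.3346 g


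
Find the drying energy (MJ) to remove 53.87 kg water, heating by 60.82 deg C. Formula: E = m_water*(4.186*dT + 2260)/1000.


E = m_water * (4.186 * dT + 2260) / 1000
= 53.87 * (4.186 * 60.82 + 2260) / 1000
= 135.4611 MJ

135.4611 MJ


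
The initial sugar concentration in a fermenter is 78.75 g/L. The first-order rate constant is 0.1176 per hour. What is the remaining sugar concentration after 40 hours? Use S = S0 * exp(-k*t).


S = S0 * exp(-k * t)
S = 78.75 * exp(-0.1176 * 40)
S = 0.7134 g/L

0.7134 g/L


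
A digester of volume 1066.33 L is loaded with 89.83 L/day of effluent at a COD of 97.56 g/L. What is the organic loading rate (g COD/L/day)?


OLR = Q * S / V
= 89.83 * 97.56 / 1066.33
= 8.2187 g/L/day

8.2187 g/L/day


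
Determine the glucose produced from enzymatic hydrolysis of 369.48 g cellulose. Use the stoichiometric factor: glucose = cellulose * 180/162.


glucose = cellulose * 180/162
= 369.48 * 180/162
= 410.5333 g

410.5333 g


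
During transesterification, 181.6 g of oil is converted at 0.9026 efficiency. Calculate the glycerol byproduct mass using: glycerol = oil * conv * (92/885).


glycerol = oil * conv * (92/885)
= 181.6 * 0.9026 * 92 / 885
= 17.0395 g

17.0395 g


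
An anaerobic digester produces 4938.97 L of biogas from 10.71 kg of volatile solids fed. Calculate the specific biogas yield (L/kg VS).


Y = V / VS
= 4938.97 / 10.71
= 461.1550 L/kg VS

461.1550 L/kg VS


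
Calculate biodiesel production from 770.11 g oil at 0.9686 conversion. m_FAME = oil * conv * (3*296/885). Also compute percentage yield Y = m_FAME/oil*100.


m_FAME = oil * conv * (3 * 296 / 885) = oil * conv * (888/885)
= 770.11 * 0.9686 * 888 / 885
= 748.4571 g
Y = m_FAME / oil * 100 = conv * (888/885) * 100
= 0.9686 * 888 / 885 * 100
= 97.19%

748.4571 g FAME; Y = 97.19%


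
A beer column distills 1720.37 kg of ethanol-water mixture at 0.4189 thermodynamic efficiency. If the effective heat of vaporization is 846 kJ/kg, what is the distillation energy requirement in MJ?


E = m * 846 / (eta * 1000)
= 1720.37 * 846 / (0.4189 * 1000)
= 3474.4164 MJ

3474.4164 MJ


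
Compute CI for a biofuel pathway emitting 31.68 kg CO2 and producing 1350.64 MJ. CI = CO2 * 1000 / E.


CI = CO2 * 1000 / E
= 31.68 * 1000 / 1350.64
= 23.4555 g CO2/MJ

23.4555 g CO2/MJ


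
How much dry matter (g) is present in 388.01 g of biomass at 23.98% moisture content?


Wd = Ww * (1 - MC/100)
= 388.01 * (1 - 23.98/100)
= 294.9652 g

294.9652 g


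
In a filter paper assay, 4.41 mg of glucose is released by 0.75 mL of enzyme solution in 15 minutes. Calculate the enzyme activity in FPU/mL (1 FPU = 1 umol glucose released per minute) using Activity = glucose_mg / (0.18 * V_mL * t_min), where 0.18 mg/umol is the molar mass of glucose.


Activity = glucose_mg / (0.18 mg/umol * V_mL * t_min)
= 4.41 / (0.18 * 0.75 * 15)
= 2.1778 FPU/mL

2.1778 FPU/mL


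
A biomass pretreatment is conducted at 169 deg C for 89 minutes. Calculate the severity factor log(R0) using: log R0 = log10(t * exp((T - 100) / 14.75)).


logR0 = log10(t * exp((T - 100) / 14.75))
= log10(89 * exp((169 - 100) / 14.75))
= 3.9810

3.9810


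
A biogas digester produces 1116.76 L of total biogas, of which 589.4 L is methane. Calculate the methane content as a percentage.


CH4% = V_CH4 / V_total * 100
= 589.4 / 1116.76 * 100
= 52.7777%

52.7777%


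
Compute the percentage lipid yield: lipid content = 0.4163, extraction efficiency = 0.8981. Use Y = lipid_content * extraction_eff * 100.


Y = lipid_content * extraction_eff * 100
= 0.4163 * 0.8981 * 100
= 37.3879%

37.3879%


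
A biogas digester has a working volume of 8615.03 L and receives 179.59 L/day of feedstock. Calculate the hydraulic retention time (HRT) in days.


HRT = V / Q
= 8615.03 / 179.59
= 47.9705 days

47.9705 days


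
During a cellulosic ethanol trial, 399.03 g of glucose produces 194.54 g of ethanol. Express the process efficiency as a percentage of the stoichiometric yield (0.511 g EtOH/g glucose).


Fermentation efficiency = (actual / (0.511 * glucose)) * 100
= (194.54 / (0.511 * 399.03)) * 100
= 95.4075%

95.4075%


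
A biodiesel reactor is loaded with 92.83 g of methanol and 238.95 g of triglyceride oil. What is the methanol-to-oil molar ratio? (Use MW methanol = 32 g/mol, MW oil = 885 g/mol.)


Molar ratio = n_MeOH / n_oil = (MeOH/32) / (oil/885) = (MeOH * 885) / (32 * oil)
= (92.83 * 885) / (32 * 238.95)
= 10.7442

10.7442


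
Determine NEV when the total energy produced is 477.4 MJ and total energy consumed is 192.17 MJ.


NEV = E_out - E_in
= 477.4 - 192.17
= 285.2300 MJ

285.2300 MJ


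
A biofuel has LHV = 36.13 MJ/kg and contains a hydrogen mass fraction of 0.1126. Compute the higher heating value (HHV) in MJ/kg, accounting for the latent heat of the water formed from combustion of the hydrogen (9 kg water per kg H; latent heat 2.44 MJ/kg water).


HHV = LHV + H_frac * 9 * 2.44
= 36.13 + 0.1126 * 9 * 2.44
= 38.6027 MJ/kg

38.6027 MJ/kg


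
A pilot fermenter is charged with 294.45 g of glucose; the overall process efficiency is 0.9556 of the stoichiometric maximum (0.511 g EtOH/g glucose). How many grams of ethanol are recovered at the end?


Actual ethanol: m = 0.511 * 294.45 * 0.9556
m = 143.7834 g

143.7834 g


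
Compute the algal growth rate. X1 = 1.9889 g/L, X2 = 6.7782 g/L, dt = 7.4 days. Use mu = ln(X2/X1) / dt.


mu = ln(X2/X1) / dt
= ln(6.7782/1.9889) / 7.4
= 0.1657 per day

0.1657 per day


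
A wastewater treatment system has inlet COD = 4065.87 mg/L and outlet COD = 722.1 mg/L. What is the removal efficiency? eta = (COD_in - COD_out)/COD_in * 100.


eta = (COD_in - COD_out) / COD_in * 100
= (4065.87 - 722.1) / 4065.87 * 100
= 82.2400%

82.2400%


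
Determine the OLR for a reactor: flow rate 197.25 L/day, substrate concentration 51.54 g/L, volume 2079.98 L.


OLR = Q * S / V
= 197.25 * 51.54 / 2079.98
= 4.8877 g/L/day

4.8877 g/L/day


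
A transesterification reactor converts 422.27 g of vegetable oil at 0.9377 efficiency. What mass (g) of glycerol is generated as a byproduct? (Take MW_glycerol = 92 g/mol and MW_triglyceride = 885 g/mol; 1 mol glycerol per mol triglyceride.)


glycerol = oil * conv * (92/885)
= 422.27 * 0.9377 * 92 / 885
= 41.1622 g

41.1622 g


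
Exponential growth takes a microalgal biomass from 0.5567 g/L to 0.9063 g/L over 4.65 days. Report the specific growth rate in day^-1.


mu = ln(X2/X1) / dt
= ln(0.9063/0.5567) / 4.65
= 0.1048 per day

0.1048 per day


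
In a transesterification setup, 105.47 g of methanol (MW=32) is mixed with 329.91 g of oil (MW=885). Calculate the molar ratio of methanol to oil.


Molar ratio = n_MeOH / n_oil = (MeOH/32) / (oil/885) = (MeOH * 885) / (32 * oil)
= (105.47 * 885) / (32 * 329.91)
= 8.8415

8.8415


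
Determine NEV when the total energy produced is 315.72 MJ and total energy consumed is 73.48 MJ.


NEV = E_out - E_in
= 315.72 - 73.48
= 242.2400 MJ

242.2400 MJ


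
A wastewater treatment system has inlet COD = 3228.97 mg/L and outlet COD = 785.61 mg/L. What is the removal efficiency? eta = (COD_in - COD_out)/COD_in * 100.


eta = (COD_in - COD_out) / COD_in * 100
= (3228.97 - 785.61) / 3228.97 * 100
= 75.6700%

75.6700%


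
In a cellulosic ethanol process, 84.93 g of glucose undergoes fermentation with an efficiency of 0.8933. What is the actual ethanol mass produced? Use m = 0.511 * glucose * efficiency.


Actual ethanol: m = 0.511 * 84.93 * 0.8933
m = 38.7685 g

38.7685 g


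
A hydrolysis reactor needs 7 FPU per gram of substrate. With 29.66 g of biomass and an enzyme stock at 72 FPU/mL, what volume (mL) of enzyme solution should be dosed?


V = dosage * m_sub / activity
V = 7 * 29.66 / 72
V = 2.8836 mL

2.8836 mL


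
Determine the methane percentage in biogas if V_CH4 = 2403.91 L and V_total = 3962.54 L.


CH4% = V_CH4 / V_total * 100
= 2403.91 / 3962.54 * 100
= 60.6659%

60.6659%


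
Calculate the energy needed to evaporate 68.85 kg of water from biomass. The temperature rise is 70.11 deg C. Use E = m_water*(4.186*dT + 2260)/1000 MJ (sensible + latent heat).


E = m_water * (4.186 * dT + 2260) / 1000
= 68.85 * (4.186 * 70.11 + 2260) / 1000
= 175.8071 MJ

175.8071 MJ


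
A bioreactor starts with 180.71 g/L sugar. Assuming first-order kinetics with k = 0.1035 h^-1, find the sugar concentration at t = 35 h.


S = S0 * exp(-k * t)
S = 180.71 * exp(-0.1035 * 35)
S = 4.8278 g/L

4.8278 g/L


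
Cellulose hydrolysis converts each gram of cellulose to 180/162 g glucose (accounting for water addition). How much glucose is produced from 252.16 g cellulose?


glucose = cellulose * 180/162
= 252.16 * 180/162
= 280.1778 g

280.1778 g


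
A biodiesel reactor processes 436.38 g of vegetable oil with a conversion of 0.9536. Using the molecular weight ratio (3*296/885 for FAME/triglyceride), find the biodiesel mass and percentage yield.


m_FAME = oil * conv * (3 * 296 / 885) = oil * conv * (888/885)
= 436.38 * 0.9536 * 888 / 885
= 417.5426 g
Y = m_FAME / oil * 100 = conv * (888/885) * 100
= 0.9536 * 888 / 885 * 100
= 95.68%

417.5426 g FAME; Y = 95.68%


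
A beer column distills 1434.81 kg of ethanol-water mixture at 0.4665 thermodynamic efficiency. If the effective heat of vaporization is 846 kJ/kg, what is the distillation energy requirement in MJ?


E = m * 846 / (eta * 1000)
= 1434.81 * 846 / (0.4665 * 1000)
= 2602.0349 MJ

2602.0349 MJ


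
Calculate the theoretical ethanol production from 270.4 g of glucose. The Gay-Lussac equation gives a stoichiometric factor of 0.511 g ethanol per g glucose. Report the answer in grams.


Theoretical ethanol yield: m_EtOH = 0.511 * m_glucose
m_EtOH = 0.511 * 270.4 = 138.1744 g

138.1744 g


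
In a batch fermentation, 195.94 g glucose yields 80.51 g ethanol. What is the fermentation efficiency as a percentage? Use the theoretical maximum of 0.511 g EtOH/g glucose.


Fermentation efficiency = (actual / (0.511 * glucose)) * 100
= (80.51 / (0.511 * 195.94)) * 100
= 80.4092%

80.4092%


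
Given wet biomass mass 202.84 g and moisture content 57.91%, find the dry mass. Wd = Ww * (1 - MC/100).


Wd = Ww * (1 - MC/100)
= 202.84 * (1 - 57.91/100)
= 85.3754 g

85.3754 g


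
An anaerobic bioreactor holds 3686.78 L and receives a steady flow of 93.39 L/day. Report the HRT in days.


HRT = V / Q
= 3686.78 / 93.39
= 39.4772 days

39.4772 days


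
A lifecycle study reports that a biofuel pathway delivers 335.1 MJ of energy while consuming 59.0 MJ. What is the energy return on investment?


EROI = E_out / E_in
= 335.1 / 59.0
= 5.6797

5.6797


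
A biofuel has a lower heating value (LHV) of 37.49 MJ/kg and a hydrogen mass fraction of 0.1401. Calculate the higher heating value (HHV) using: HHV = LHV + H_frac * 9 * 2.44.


HHV = LHV + H_frac * 9 * 2.44
= 37.49 + 0.1401 * 9 * 2.44
= 40.5666 MJ/kg

40.5666 MJ/kg


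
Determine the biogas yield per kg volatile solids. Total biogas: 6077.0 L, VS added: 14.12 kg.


Y = V / VS
= 6077.0 / 14.12
= 430.3824 L/kg VS

430.3824 L/kg VS


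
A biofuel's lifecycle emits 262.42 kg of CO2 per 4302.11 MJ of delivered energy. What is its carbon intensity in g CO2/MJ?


CI = CO2 * 1000 / E
= 262.42 * 1000 / 4302.11
= 60.9980 g CO2/MJ

60.9980 g CO2/MJ


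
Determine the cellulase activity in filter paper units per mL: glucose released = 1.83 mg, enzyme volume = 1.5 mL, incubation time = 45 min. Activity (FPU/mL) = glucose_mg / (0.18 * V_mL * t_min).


Activity = glucose_mg / (0.18 mg/umol * V_mL * t_min)
= 1.83 / (0.18 * 1.5 * 45)
= 0.1506 FPU/mL

0.1506 FPU/mL


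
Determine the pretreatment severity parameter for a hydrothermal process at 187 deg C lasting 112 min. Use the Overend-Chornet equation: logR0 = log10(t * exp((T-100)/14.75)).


logR0 = log10(t * exp((T - 100) / 14.75))
= log10(112 * exp((187 - 100) / 14.75))
= 4.6108

4.6108


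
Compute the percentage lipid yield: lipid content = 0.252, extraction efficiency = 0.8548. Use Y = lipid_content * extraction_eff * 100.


Y = lipid_content * extraction_eff * 100
= 0.252 * 0.8548 * 100
= 21.5410%

21.5410%


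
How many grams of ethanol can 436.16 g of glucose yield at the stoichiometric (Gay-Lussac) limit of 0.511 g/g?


Theoretical ethanol yield: m_EtOH = 0.511 * m_glucose
m_EtOH = 0.511 * 436.16 = 222.8778 g

222.8778 g


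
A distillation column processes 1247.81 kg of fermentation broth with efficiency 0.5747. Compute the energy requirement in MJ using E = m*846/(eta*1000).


E = m * 846 / (eta * 1000)
= 1247.81 * 846 / (0.5747 * 1000)
= 1836.8666 MJ

1836.8666 MJ


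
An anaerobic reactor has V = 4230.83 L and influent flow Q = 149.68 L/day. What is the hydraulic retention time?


HRT = V / Q
= 4230.83 / 149.68
= 28.2658 days

28.2658 days


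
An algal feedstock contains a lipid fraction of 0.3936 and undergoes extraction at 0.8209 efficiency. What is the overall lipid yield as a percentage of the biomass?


Y = lipid_content * extraction_eff * 100
= 0.3936 * 0.8209 * 100
= 32.3106%

32.3106%


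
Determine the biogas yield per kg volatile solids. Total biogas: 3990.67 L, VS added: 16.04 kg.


Y = V / VS
= 3990.67 / 16.04
= 248.7949 L/kg VS

248.7949 L/kg VS


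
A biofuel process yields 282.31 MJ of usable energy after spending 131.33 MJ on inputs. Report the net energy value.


NEV = E_out - E_in
= 282.31 - 131.33
= 150.9800 MJ

150.9800 MJ


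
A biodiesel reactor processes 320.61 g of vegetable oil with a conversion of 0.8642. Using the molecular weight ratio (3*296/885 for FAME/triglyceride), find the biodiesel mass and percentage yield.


m_FAME = oil * conv * (3 * 296 / 885) = oil * conv * (888/885)
= 320.61 * 0.8642 * 888 / 885
= 278.0104 g
Y = m_FAME / oil * 100 = conv * (888/885) * 100
= 0.8642 * 888 / 885 * 100
= 86.71%

278.0104 g FAME; Y = 86.71%


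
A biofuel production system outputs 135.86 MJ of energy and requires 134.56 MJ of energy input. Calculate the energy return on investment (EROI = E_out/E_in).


EROI = E_out / E_in
= 135.86 / 134.56
= 1.0097

1.0097


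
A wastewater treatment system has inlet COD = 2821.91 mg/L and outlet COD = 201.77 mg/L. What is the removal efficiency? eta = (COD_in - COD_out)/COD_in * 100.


eta = (COD_in - COD_out) / COD_in * 100
= (2821.91 - 201.77) / 2821.91 * 100
= 92.8499%

92.8499%


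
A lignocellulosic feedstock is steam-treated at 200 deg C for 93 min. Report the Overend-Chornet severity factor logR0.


logR0 = log10(t * exp((T - 100) / 14.75))
= log10(93 * exp((200 - 100) / 14.75))
= 4.9129

4.9129


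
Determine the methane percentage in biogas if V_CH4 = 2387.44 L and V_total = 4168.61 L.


CH4% = V_CH4 / V_total * 100
= 2387.44 / 4168.61 * 100
= 57.2718%

57.2718%


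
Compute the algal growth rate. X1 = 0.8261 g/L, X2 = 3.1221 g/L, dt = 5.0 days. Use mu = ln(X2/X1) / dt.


mu = ln(X2/X1) / dt
= ln(3.1221/0.8261) / 5.0
= 0.2659 per day

0.2659 per day


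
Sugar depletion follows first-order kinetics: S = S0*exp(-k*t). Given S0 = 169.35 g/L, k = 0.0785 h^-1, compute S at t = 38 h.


S = S0 * exp(-k * t)
S = 169.35 * exp(-0.0785 * 38)
S = 8.5760 g/L

8.5760 g/L


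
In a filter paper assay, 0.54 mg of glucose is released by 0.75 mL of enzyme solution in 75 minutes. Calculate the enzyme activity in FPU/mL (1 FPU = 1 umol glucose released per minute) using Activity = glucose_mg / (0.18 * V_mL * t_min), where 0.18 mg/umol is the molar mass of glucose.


Activity = glucose_mg / (0.18 mg/umol * V_mL * t_min)
= 0.54 / (0.18 * 0.75 * 75)
= 0.0533 FPU/mL

0.0533 FPU/mL


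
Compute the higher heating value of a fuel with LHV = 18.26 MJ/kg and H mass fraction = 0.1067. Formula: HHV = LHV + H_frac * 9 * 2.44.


HHV = LHV + H_frac * 9 * 2.44
= 18.26 + 0.1067 * 9 * 2.44
= 20.6031 MJ/kg

20.6031 MJ/kg


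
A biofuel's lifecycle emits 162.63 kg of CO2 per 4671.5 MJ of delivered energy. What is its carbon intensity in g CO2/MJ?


CI = CO2 * 1000 / E
= 162.63 * 1000 / 4671.5
= 34.8132 g CO2/MJ

34.8132 g CO2/MJ


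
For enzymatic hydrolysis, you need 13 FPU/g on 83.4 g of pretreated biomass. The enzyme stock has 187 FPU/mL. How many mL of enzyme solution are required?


V = dosage * m_sub / activity
V = 13 * 83.4 / 187
V = 5.7979 mL

5.7979 mL


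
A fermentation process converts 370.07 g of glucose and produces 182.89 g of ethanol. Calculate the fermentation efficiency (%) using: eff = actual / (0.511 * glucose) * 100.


Fermentation efficiency = (actual / (0.511 * glucose)) * 100
= (182.89 / (0.511 * 370.07)) * 100
= 96.7131%

96.7131%


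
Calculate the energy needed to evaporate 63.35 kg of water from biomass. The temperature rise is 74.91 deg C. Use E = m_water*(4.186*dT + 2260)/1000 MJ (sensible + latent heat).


E = m_water * (4.186 * dT + 2260) / 1000
= 63.35 * (4.186 * 74.91 + 2260) / 1000
= 163.0359 MJ

163.0359 MJ


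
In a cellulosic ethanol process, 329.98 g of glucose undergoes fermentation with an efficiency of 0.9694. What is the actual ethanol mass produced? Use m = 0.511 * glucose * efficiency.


Actual ethanol: m = 0.511 * 329.98 * 0.9694
m = 163.4600 g

163.4600 g


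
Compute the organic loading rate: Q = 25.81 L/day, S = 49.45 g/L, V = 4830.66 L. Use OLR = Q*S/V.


OLR = Q * S / V
= 25.81 * 49.45 / 4830.66
= 0.2642 g/L/day

0.2642 g/L/day
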